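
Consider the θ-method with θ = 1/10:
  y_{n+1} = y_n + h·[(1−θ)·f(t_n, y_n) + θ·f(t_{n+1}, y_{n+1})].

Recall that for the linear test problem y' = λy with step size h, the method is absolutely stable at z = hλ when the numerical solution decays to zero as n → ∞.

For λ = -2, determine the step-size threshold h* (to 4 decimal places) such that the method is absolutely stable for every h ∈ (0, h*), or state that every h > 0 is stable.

(-2.5000,0); λ=-2 ⇒ h* = (5/2)/2 = 1.2500.

With y'=λy (z=hλ):
  y_{n+1} = y_n + z·[9/10·y_n + 1/10·y_{n+1}] ⇒ (1 − 1/10z)y_{n+1} = (1 + 9/10z)y_n
  R(z) = (1 + 9/10z)/(1 − 1/10z).

Solve |R(x)|<1 on ℝ⁻.
x=-1.77: |R|=0.5038
R=−1: 1+9/10x = −1+1/10x ⇒ -4/5x=2 ⇒ x=2/(-4/5)=-2.5000
Confirm numerically:
  x=-2.031: |R|=0.68814 <1
  x=-2.014: |R|=0.67638 <1
  x=-1.078: |R|=0.02690 <1
  x=-1.000: |R|=0.09091 <1
  x=-2.808: |R|=1.19238 >1
  x=-2.792: |R|=1.18261 >1
Stable set (-2.5000, 0).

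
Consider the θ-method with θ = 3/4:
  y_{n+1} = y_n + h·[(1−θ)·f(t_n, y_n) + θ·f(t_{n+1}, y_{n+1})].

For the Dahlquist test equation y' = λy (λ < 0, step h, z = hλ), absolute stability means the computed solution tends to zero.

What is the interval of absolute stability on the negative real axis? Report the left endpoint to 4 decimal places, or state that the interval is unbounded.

interval (−∞, 0).

With y'=λy (z=hλ):
  y_{n+1} = y_n + z·[1/4·y_n + 3/4·y_{n+1}] ⇒ (1 − 3/4z)y_{n+1} = (1 + 1/4z)y_n
  so R(z) = (1 + 1/4z)/(1 − 3/4z).

Need |R(x)|<1, x<0.
x=-1.35: |R|=0.3292
x=-2: |R|=0.2000
x=-10: |R|=0.1765
x=-100: |R|=0.3158
θ=3/4≥1/2 ⇒ |1+1/4x|<|1−3/4x| ∀x<0 ⇒ interval (−∞,0).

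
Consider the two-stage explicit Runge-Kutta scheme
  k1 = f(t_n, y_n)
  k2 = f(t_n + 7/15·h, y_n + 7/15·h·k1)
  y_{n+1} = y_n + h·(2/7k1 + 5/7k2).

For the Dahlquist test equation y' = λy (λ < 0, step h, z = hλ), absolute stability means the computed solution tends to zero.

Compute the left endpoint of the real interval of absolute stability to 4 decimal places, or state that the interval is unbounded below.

z* = -3.0000.

Test eqn y'=λy, z=hλ:
  k1=λy_n ⇒ h·k1=z·y_n;  k2=λ(1+7/15z)y_n ⇒ h·k2=z(1+7/15z)y_n
  y_{n+1}/y_n = 1 + 2/7z + 5/7z(1+7/15z) = 1 + z + 1/3z²
  ⇒ R(z) = 1 + z + 1/3z².

Find x<0 with |R(x)|<1.
x=-0.7: |R|=0.4633
R=1: x+1/3x²=0 ⇒ x=−3=-3.0000; min R=1−1/(4·1/3)=0.2500>−1
Confirm numerically:
  x=-2.551: |R|=0.61820 <1
  x=-2.542: |R|=0.61192 <1
  x=-2.212: |R|=0.41898 <1
  x=-1.213: |R|=0.27746 <1
  x=-3.472: |R|=1.54626 >1
  x=-3.169: |R|=1.17852 >1
  x=-3.164: |R|=1.17297 >1
Stable set (-3.0000, 0).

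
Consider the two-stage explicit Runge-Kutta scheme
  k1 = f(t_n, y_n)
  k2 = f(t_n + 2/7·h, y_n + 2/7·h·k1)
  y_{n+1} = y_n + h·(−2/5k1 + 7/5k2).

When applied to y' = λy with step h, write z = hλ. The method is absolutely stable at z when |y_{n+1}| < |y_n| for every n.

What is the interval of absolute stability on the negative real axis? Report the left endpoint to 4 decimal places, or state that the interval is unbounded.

(-2.5000, 0).

Set f=λy, z=hλ:
  k1=λy_n ⇒ h·k1=z·y_n;  k2=λ(1+2/7z)y_n ⇒ h·k2=z(1+2/7z)y_n
  y_{n+1}/y_n = 1 − 2/5z + 7/5z(1+2/7z) = 1 + z + 2/5z²
  ⇒ R(z) = 1 + z + 2/5z².

Find x<0 with |R(x)|<1.
x=-1.61: |R|=0.4268
R=1: x+2/5x²=0 ⇒ x=−5/2=-2.5000; min R=1−1/(4·2/5)=0.3750>−1
Confirm numerically:
  x=-1.830: |R|=0.50956 <1
  x=-1.551: |R|=0.41124 <1
  x=-1.010: |R|=0.39804 <1
  x=-3.049: |R|=1.66956 >1
  x=-2.745: |R|=1.26901 >1
Stable set (-2.5000, 0).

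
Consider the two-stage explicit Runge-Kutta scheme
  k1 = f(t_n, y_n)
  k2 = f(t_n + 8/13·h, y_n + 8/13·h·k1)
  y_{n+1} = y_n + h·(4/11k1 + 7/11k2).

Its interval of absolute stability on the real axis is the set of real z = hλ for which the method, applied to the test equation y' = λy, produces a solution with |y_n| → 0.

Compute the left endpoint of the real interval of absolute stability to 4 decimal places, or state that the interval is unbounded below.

With y'=λy (z=hλ):
  k1=λy_n ⇒ h·k1=z·y_n;  k2=λ(1+8/13z)y_n ⇒ h·k2=z(1+8/13z)y_n
  y_{n+1}/y_n = 1 + 4/11z + 7/11z(1+8/13z) = 1 + z + 56/143z²
  Hence R(z) = 1 + z + 56/143z².

Find x<0 with |R(x)|<1.
x=-1.2: |R|=0.3639
R=1: x+56/143x²=0 ⇒ x=−143/56=-2.5536; min R=1−1/(4·56/143)=0.3616>−1
Confirm numerically:
  x=-2.126: |R|=0.64402 <1
  x=-1.942: |R|=0.53490 <1
  x=-1.659: |R|=0.41882 <1
  x=-1.364: |R|=0.36459 <1
  x=-2.816: |R|=1.28940 >1
  x=-2.717: |R|=1.17389 >1
  x=-2.668: |R|=1.11956 >1
Stable set (-2.5536, 0).

z* = -2.5536.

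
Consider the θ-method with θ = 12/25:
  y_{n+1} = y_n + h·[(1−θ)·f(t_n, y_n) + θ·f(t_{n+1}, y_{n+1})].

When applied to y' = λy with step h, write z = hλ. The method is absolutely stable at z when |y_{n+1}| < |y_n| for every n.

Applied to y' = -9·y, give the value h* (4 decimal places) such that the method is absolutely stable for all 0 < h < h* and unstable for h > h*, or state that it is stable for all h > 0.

(-50.0000,0); λ=-9 ⇒ h* = (50)/9 = 5.5556.

On y'=λy, z=hλ:
  y_{n+1} = y_n + z·[13/25·y_n + 12/25·y_{n+1}] ⇒ (1 − 12/25z)y_{n+1} = (1 + 13/25z)y_n
  Hence R(z) = (1 + 13/25z)/(1 − 12/25z).

Find x<0 with |R(x)|<1.
x=-0.8: |R|=0.4220
R=−1: 1+13/25x = −1+12/25x ⇒ -1/25x=2 ⇒ x=2/(-1/25)=-50.0000
Confirm numerically:
  x=-40.882: |R|=0.98232 <1
  x=-27.214: |R|=0.93519 <1
  x=-23.328: |R|=0.91253 <1
  x=-20.350: |R|=0.88986 <1
  x=-50.527: |R|=1.00083 >1
  x=-50.252: |R|=1.00040 >1
  x=-50.119: |R|=1.00019 >1
So |R|<1 on (-50.0000, 0).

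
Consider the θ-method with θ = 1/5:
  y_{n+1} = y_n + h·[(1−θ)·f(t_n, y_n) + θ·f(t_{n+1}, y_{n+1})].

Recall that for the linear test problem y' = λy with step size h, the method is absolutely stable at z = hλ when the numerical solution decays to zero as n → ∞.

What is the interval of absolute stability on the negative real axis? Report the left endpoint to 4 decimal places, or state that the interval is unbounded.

(-3.3333, 0).

On y'=λy, z=hλ:
  y_{n+1} = y_n + z·[4/5·y_n + 1/5·y_{n+1}] ⇒ (1 − 1/5z)y_{n+1} = (1 + 4/5z)y_n
  Hence R(z) = (1 + 4/5z)/(1 − 1/5z).

Need |R(x)|<1, x<0.
x=-0.41: |R|=0.6211
R=−1: 1+4/5x = −1+1/5x ⇒ -3/5x=2 ⇒ x=2/(-3/5)=-3.3333
Confirm numerically:
  x=-2.516: |R|=0.67376 <1
  x=-2.346: |R|=0.59679 <1
  x=-2.025: |R|=0.44128 <1
  x=-3.620: |R|=1.09977 >1
  x=-3.456: |R|=1.04352 >1
Stable set (-3.3333, 0).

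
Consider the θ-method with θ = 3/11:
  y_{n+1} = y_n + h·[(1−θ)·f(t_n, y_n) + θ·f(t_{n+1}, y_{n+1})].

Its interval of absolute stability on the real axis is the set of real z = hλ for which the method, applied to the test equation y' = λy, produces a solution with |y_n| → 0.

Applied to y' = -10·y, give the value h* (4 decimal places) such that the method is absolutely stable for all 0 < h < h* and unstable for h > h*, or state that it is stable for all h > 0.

Test eqn y'=λy, z=hλ:
  y_{n+1} = y_n + z·[8/11·y_n + 3/11·y_{n+1}] ⇒ (1 − 3/11z)y_{n+1} = (1 + 8/11z)y_n
  R(z) = (1 + 8/11z)/(1 − 3/11z).

Boundary: |R(x)|=1, x<0.
x=-0.77: |R|=0.3636
R=−1: 1+8/11x = −1+3/11x ⇒ -5/11x=2 ⇒ x=2/(-5/11)=-4.4000
Confirm numerically:
  x=-4.364: |R|=0.99253 <1
  x=-3.644: |R|=0.82765 <1
  x=-3.457: |R|=0.77937 <1
  x=-3.389: |R|=0.76118 <1
  x=-4.883: |R|=1.09416 >1
  x=-4.831: |R|=1.08453 >1
  x=-4.595: |R|=1.03934 >1
Interval (-4.4000, 0).

(-4.4000,0); λ=-10 ⇒ h* = (22/5)/10 = 0.4400.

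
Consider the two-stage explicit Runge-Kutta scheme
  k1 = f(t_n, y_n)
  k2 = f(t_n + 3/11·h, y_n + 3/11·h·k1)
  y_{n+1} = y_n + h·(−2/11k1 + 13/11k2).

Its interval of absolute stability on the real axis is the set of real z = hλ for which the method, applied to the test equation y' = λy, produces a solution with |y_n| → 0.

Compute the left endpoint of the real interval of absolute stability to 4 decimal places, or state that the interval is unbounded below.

With y'=λy (z=hλ):
  k1=λy_n ⇒ h·k1=z·y_n;  k2=λ(1+3/11z)y_n ⇒ h·k2=z(1+3/11z)y_n
  y_{n+1}/y_n = 1 − 2/11z + 13/11z(1+3/11z) = 1 + z + 39/121z²
  R(z) = 1 + z + 39/121z².

Need |R(x)|<1, x<0.
x=-0.57: |R|=0.5347
R=1: x+39/121x²=0 ⇒ x=−121/39=-3.1026; min R=1−1/(4·39/121)=0.2244>−1
Confirm numerically:
  x=-2.628: |R|=0.59802 <1
  x=-2.362: |R|=0.43620 <1
  x=-2.345: |R|=0.42741 <1
  x=-1.954: |R|=0.27663 <1
  x=-3.670: |R|=1.67122 >1
  x=-3.572: |R|=1.54046 >1
Interval (-3.1026, 0).

z* = -3.1026.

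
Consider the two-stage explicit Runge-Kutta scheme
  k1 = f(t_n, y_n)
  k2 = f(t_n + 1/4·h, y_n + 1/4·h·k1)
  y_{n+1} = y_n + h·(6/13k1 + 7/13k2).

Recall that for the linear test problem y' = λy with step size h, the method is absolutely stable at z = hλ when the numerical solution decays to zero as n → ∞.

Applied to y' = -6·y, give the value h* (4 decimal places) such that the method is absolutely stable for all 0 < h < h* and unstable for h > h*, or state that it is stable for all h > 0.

With y'=λy (z=hλ):
  k1=λy_n ⇒ h·k1=z·y_n;  k2=λ(1+1/4z)y_n ⇒ h·k2=z(1+1/4z)y_n
  y_{n+1}/y_n = 1 + 6/13z + 7/13z(1+1/4z) = 1 + z + 7/52z²
  Hence R(z) = 1 + z + 7/52z².

Boundary: |R(x)|=1, x<0.
x=-1.08: |R|=0.0770
R=1: x+7/52x²=0 ⇒ x=−52/7=-7.4286; min R=1−1/(4·7/52)=-0.8571>−1
Confirm numerically:
  x=-5.479: |R|=0.43792 <1
  x=-5.209: |R|=0.55639 <1
  x=-4.855: |R|=0.68198 <1
  x=-3.678: |R|=0.85697 <1
  x=-7.804: |R|=1.39440 >1
  x=-7.677: |R|=1.25674 >1
  x=-7.615: |R|=1.19111 >1
So |R|<1 on (-7.4286, 0).

(-7.4286,0); λ=-6 ⇒ h* = (52/7)/6 = 1.2381.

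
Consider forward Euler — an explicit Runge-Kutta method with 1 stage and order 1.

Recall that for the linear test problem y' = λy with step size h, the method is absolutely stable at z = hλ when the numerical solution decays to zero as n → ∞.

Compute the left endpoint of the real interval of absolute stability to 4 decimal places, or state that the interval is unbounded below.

Test eqn y'=λy, z=hλ:
  order 1, 1-stage ⇒ R(z)=1+z
  (e.g. R(-1.78)=-0.78000, |R|=0.78000)

Need |R(x)|<1, x<0.
x=-1.78: |R|=0.7800
|R(-2.3)|=1.3000 |R(-1.17)|=0.1700
Bisect:
  x_lo=-2.7981 |R|=1.7981  x_hi=-0.2260 |R|=0.7740
  mid=-1.51206 |R|=0.51206 →hi
  mid=-2.15506 |R|=1.15506 →lo
  mid=-1.83356 |R|=0.83356 →hi
  mid=-1.99431 |R|=0.99431 →hi
  mid=-2.07469 |R|=1.07469 →lo
  mid=-2.03450 |R|=1.03450 →lo
  mid=-2.01441 |R|=1.01441 →lo
  ...
  [-2.00012,-1.99996] ⇒ x*=-2.0000
Stable set (-2.0000, 0).

z* = -2.0000.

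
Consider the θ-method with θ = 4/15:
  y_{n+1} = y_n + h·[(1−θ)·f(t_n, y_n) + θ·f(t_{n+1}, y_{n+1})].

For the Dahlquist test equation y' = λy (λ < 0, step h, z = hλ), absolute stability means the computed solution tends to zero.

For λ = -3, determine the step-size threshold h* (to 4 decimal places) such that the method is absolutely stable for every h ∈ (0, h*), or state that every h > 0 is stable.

On y'=λy, z=hλ:
  y_{n+1} = y_n + z·[11/15·y_n + 4/15·y_{n+1}] ⇒ (1 − 4/15z)y_{n+1} = (1 + 11/15z)y_n
  so R(z) = (1 + 11/15z)/(1 − 4/15z).

Solve |R(x)|<1 on ℝ⁻.
x=-0.4: |R|=0.6386
R=−1: 1+11/15x = −1+4/15x ⇒ -7/15x=2 ⇒ x=2/(-7/15)=-4.2857
Confirm numerically:
  x=-3.955: |R|=0.92489 <1
  x=-3.449: |R|=0.79660 <1
  x=-3.363: |R|=0.77299 <1
  x=-4.731: |R|=1.09188 >1
  x=-4.328: |R|=1.00916 >1
So |R|<1 on (-4.2857, 0).

(-4.2857,0); λ=-3 ⇒ h* = (30/7)/3 = 1.4286.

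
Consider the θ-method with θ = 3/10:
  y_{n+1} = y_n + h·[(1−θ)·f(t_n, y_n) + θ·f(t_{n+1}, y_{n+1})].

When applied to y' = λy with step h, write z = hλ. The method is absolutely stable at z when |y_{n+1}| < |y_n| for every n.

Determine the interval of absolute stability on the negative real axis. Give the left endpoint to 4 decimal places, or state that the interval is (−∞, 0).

On y'=λy, z=hλ:
  y_{n+1} = y_n + z·[7/10·y_n + 3/10·y_{n+1}] ⇒ (1 − 3/10z)y_{n+1} = (1 + 7/10z)y_n
  Hence R(z) = (1 + 7/10z)/(1 − 3/10z).

Boundary: |R(x)|=1, x<0.
x=-0.82: |R|=0.3419
R=−1: 1+7/10x = −1+3/10x ⇒ -2/5x=2 ⇒ x=2/(-2/5)=-5.0000
Confirm numerically:
  x=-4.946: |R|=0.99130 <1
  x=-3.044: |R|=0.59105 <1
  x=-2.254: |R|=0.34471 <1
  x=-5.300: |R|=1.04633 >1
  x=-5.169: |R|=1.02650 >1
  x=-5.079: |R|=1.01252 >1
Stable set (-5.0000, 0).

z∈(-5.0000,0).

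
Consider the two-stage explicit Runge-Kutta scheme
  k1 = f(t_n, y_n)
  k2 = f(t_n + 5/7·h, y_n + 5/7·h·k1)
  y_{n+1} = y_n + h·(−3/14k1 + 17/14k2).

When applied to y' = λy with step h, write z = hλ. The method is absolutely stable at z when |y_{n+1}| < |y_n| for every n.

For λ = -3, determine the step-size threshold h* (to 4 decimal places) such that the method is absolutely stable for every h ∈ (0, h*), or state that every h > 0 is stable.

On y'=λy, z=hλ:
  k1=λy_n ⇒ h·k1=z·y_n;  k2=λ(1+5/7z)y_n ⇒ h·k2=z(1+5/7z)y_n
  y_{n+1}/y_n = 1 − 3/14z + 17/14z(1+5/7z) = 1 + z + 85/98z²
  so R(z) = 1 + z + 85/98z².

Solve |R(x)|<1 on ℝ⁻.
x=-1.71: |R|=1.8262
R=1: x+85/98x²=0 ⇒ x=−98/85=-1.1529; min R=1−1/(4·85/98)=0.7118>−1
Confirm numerically:
  x=-1.106: |R|=0.95497 <1
  x=-1.059: |R|=0.91371 <1
  x=-0.833: |R|=0.76884 <1
  x=-0.578: |R|=0.71177 <1
  x=-1.551: |R|=1.53549 >1
  x=-1.197: |R|=1.04574 >1
Interval (-1.1529, 0).

(-1.1529,0); λ=-3 ⇒ h* = (98/85)/3 = 0.3843.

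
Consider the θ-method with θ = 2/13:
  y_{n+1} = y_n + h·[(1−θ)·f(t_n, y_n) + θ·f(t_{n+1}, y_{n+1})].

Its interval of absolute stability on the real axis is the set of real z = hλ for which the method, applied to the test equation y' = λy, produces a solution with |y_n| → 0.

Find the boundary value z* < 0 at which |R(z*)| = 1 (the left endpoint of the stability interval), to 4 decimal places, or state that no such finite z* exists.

left endpoint -2.8889.

Set f=λy, z=hλ:
  y_{n+1} = y_n + z·[11/13·y_n + 2/13·y_{n+1}] ⇒ (1 − 2/13z)y_{n+1} = (1 + 11/13z)y_n
  Hence R(z) = (1 + 11/13z)/(1 − 2/13z).

Need |R(x)|<1, x<0.
x=-0.8: |R|=0.2877
R=−1: 1+11/13x = −1+2/13x ⇒ -9/13x=2 ⇒ x=2/(-9/13)=-2.8889
Confirm numerically:
  x=-2.059: |R|=0.56368 <1
  x=-1.829: |R|=0.42736 <1
  x=-1.360: |R|=0.12468 <1
  x=-3.233: |R|=1.15910 >1
  x=-3.001: |R|=1.05310 >1
  x=-2.950: |R|=1.02910 >1
Stable set (-2.8889, 0).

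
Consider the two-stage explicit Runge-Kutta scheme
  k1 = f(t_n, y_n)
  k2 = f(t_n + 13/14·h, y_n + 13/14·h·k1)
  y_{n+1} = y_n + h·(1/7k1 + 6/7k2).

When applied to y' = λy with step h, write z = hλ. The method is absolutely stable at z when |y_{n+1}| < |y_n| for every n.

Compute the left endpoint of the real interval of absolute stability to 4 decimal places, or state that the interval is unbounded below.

On y'=λy, z=hλ:
  k1=λy_n ⇒ h·k1=z·y_n;  k2=λ(1+13/14z)y_n ⇒ h·k2=z(1+13/14z)y_n
  y_{n+1}/y_n = 1 + 1/7z + 6/7z(1+13/14z) = 1 + z + 39/49z²
  R(z) = 1 + z + 39/49z².

Find x<0 with |R(x)|<1.
x=-1.19: |R|=0.9371
R=1: x+39/49x²=0 ⇒ x=−49/39=-1.2564; min R=1−1/(4·39/49)=0.6859>−1
Confirm numerically:
  x=-1.214: |R|=0.95902 <1
  x=-1.084: |R|=0.85125 <1
  x=-1.058: |R|=0.83292 <1
  x=-0.979: |R|=0.78384 <1
  x=-1.556: |R|=1.37103 >1
  x=-1.516: |R|=1.31322 >1
So |R|<1 on (-1.2564, 0).

z* = -1.2564.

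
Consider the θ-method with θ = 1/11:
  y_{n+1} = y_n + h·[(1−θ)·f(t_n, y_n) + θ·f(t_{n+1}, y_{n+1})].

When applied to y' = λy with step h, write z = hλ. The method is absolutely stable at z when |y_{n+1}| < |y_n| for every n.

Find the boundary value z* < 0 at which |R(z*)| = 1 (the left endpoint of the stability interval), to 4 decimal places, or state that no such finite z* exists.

Test eqn y'=λy, z=hλ:
  y_{n+1} = y_n + z·[10/11·y_n + 1/11·y_{n+1}] ⇒ (1 − 1/11z)y_{n+1} = (1 + 10/11z)y_n
  R(z) = (1 + 10/11z)/(1 − 1/11z).

Need |R(x)|<1, x<0.
x=-1.52: |R|=0.3355
R=−1: 1+10/11x = −1+1/11x ⇒ -9/11x=2 ⇒ x=2/(-9/11)=-2.4444
Confirm numerically:
  x=-2.147: |R|=0.79638 <1
  x=-2.033: |R|=0.71588 <1
  x=-1.442: |R|=0.27488 <1
  x=-3.010: |R|=1.36331 >1
  x=-2.928: |R|=1.31246 >1
  x=-2.597: |R|=1.10098 >1
Stable set (-2.4444, 0).

z* = -2.4444.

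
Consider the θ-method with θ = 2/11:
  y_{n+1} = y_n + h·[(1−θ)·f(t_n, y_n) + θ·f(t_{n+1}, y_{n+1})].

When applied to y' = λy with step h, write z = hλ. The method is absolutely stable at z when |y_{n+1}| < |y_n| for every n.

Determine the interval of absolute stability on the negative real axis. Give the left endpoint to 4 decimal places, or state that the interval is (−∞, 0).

(-3.1429, 0).

Test eqn y'=λy, z=hλ:
  y_{n+1} = y_n + z·[9/11·y_n + 2/11·y_{n+1}] ⇒ (1 − 2/11z)y_{n+1} = (1 + 9/11z)y_n
  R(z) = (1 + 9/11z)/(1 − 2/11z).

Solve |R(x)|<1 on ℝ⁻.
x=-1.62: |R|=0.2514
R=−1: 1+9/11x = −1+2/11x ⇒ -7/11x=2 ⇒ x=2/(-7/11)=-3.1429
Confirm numerically:
  x=-2.911: |R|=0.90352 <1
  x=-2.527: |R|=0.73147 <1
  x=-2.111: |R|=0.52549 <1
  x=-1.778: |R|=0.34364 <1
  x=-3.623: |R|=1.18420 >1
  x=-3.565: |R|=1.16299 >1
So |R|<1 on (-3.1429, 0).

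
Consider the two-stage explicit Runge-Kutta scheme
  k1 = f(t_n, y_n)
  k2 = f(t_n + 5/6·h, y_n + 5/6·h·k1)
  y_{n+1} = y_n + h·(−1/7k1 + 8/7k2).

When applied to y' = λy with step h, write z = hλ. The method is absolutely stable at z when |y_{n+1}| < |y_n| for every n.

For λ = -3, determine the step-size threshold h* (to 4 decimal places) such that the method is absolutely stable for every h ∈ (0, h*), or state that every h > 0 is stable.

(-1.0500,0); λ=-3 ⇒ h* = (21/20)/3 = 0.3500.

On y'=λy, z=hλ:
  k1=λy_n ⇒ h·k1=z·y_n;  k2=λ(1+5/6z)y_n ⇒ h·k2=z(1+5/6z)y_n
  y_{n+1}/y_n = 1 − 1/7z + 8/7z(1+5/6z) = 1 + z + 20/21z²
  ⇒ R(z) = 1 + z + 20/21z².

Find x<0 with |R(x)|<1.
x=-0.45: |R|=0.7429
R=1: x+20/21x²=0 ⇒ x=−21/20=-1.0500; min R=1−1/(4·20/21)=0.7375>−1
Confirm numerically:
  x=-1.000: |R|=0.95238 <1
  x=-0.720: |R|=0.77371 <1
  x=-0.461: |R|=0.74140 <1
  x=-0.454: |R|=0.74230 <1
  x=-1.337: |R|=1.36545 >1
  x=-1.130: |R|=1.08610 >1
Stable set (-1.0500, 0).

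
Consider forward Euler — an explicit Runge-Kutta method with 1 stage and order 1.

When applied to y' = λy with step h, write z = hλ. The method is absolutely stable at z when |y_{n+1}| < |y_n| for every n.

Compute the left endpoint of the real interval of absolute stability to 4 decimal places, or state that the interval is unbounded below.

With y'=λy (z=hλ):
  order 1, 1-stage ⇒ R(z)=1+z
  (e.g. R(-1.49)=-0.49000, |R|=0.49000)

Find x<0 with |R(x)|<1.
x=-1.49: |R|=0.4900
|R(-2.24)|=1.2400 |R(-1.45)|=0.4500 |R(-1.29)|=0.2900
Bisect:
  x_lo=-2.4939 |R|=1.4939  x_hi=-0.1876 |R|=0.8124
  mid=-1.34078 |R|=0.34078 →hi
  mid=-1.91735 |R|=0.91735 →hi
  mid=-2.20564 |R|=1.20564 →lo
  mid=-2.06150 |R|=1.06150 →lo
  mid=-1.98942 |R|=0.98942 →hi
  mid=-2.02546 |R|=1.02546 →lo
  mid=-2.00744 |R|=1.00744 →lo
  mid=-1.99843 |R|=0.99843 →hi
  ...
  [-2.00012,-1.99998] ⇒ x*=-2.0000
Stable set (-2.0000, 0).

z* = -2.0000.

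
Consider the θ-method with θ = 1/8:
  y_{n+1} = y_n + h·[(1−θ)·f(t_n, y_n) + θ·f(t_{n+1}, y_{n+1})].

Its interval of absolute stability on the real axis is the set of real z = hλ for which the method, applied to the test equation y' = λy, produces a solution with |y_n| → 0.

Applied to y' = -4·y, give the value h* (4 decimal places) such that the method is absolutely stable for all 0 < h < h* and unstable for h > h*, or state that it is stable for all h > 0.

Set f=λy, z=hλ:
  y_{n+1} = y_n + z·[7/8·y_n + 1/8·y_{n+1}] ⇒ (1 − 1/8z)y_{n+1} = (1 + 7/8z)y_n
  ⇒ R(z) = (1 + 7/8z)/(1 − 1/8z).

Solve |R(x)|<1 on ℝ⁻.
x=-0.47: |R|=0.5561
R=−1: 1+7/8x = −1+1/8x ⇒ -3/4x=2 ⇒ x=2/(-3/4)=-2.6667
Confirm numerically:
  x=-1.997: |R|=0.59808 <1
  x=-1.332: |R|=0.14188 <1
  x=-1.167: |R|=0.01844 <1
  x=-3.257: |R|=1.31465 >1
  x=-3.251: |R|=1.31162 >1
So |R|<1 on (-2.6667, 0).

(-2.6667,0); λ=-4 ⇒ h* = (8/3)/4 = 0.6667.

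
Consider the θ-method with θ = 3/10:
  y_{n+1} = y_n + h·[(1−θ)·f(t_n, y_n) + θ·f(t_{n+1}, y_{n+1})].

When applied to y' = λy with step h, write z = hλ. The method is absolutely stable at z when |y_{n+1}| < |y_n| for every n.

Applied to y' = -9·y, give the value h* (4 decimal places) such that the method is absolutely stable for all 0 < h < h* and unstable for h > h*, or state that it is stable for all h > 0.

Set f=λy, z=hλ:
  y_{n+1} = y_n + z·[7/10·y_n + 3/10·y_{n+1}] ⇒ (1 − 3/10z)y_{n+1} = (1 + 7/10z)y_n
  Hence R(z) = (1 + 7/10z)/(1 − 3/10z).

Solve |R(x)|<1 on ℝ⁻.
x=-0.31: |R|=0.7164
R=−1: 1+7/10x = −1+3/10x ⇒ -2/5x=2 ⇒ x=2/(-2/5)=-5.0000
Confirm numerically:
  x=-3.108: |R|=0.60836 <1
  x=-2.594: |R|=0.45878 <1
  x=-2.311: |R|=0.36479 <1
  x=-2.160: |R|=0.31068 <1
  x=-5.249: |R|=1.03868 >1
  x=-5.213: |R|=1.03323 >1
Stable set (-5.0000, 0).

(-5.0000,0); λ=-9 ⇒ h* = (5)/9 = 0.5556.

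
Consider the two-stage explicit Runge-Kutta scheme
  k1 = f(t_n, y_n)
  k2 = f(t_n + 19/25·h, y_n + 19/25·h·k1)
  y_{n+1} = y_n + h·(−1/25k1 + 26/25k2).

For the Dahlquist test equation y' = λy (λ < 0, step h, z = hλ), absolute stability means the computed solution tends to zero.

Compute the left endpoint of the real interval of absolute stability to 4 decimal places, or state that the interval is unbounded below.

On y'=λy, z=hλ:
  k1=λy_n ⇒ h·k1=z·y_n;  k2=λ(1+19/25z)y_n ⇒ h·k2=z(1+19/25z)y_n
  y_{n+1}/y_n = 1 − 1/25z + 26/25z(1+19/25z) = 1 + z + 494/625z²
  so R(z) = 1 + z + 494/625z².

Solve |R(x)|<1 on ℝ⁻.
x=-0.64: |R|=0.6837
R=1: x+494/625x²=0 ⇒ x=−625/494=-1.2652; min R=1−1/(4·494/625)=0.6837>−1
Confirm numerically:
  x=-1.121: |R|=0.87225 <1
  x=-0.942: |R|=0.75937 <1
  x=-0.712: |R|=0.68869 <1
  x=-1.578: |R|=1.39016 >1
  x=-1.409: |R|=1.16017 >1
Stable set (-1.2652, 0).

z* = -1.2652.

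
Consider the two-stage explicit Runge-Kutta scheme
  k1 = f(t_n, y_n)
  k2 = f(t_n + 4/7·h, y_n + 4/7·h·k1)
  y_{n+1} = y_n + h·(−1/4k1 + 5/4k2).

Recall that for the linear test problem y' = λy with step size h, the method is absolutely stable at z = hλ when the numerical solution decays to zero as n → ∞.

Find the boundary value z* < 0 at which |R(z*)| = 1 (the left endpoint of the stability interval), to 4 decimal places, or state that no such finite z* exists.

With y'=λy (z=hλ):
  k1=λy_n ⇒ h·k1=z·y_n;  k2=λ(1+4/7z)y_n ⇒ h·k2=z(1+4/7z)y_n
  y_{n+1}/y_n = 1 − 1/4z + 5/4z(1+4/7z) = 1 + z + 5/7z²
  Hence R(z) = 1 + z + 5/7z².

Solve |R(x)|<1 on ℝ⁻.
x=-1.62: |R|=1.2546
R=1: x+5/7x²=0 ⇒ x=−7/5=-1.4000; min R=1−1/(4·5/7)=0.6500>−1
Confirm numerically:
  x=-1.184: |R|=0.81733 <1
  x=-0.951: |R|=0.69500 <1
  x=-0.885: |R|=0.67445 <1
  x=-0.676: |R|=0.65041 <1
  x=-1.906: |R|=1.68888 >1
  x=-1.457: |R|=1.05932 >1
Interval (-1.4000, 0).

left endpoint -1.4000.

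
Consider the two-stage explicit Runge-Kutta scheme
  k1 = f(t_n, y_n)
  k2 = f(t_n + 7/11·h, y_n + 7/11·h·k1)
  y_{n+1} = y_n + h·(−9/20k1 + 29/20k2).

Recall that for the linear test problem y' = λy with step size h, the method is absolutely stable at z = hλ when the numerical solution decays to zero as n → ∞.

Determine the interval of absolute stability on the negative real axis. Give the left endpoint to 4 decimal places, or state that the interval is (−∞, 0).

On y'=λy, z=hλ:
  k1=λy_n ⇒ h·k1=z·y_n;  k2=λ(1+7/11z)y_n ⇒ h·k2=z(1+7/11z)y_n
  y_{n+1}/y_n = 1 − 9/20z + 29/20z(1+7/11z) = 1 + z + 203/220z²
  Hence R(z) = 1 + z + 203/220z².

Find x<0 with |R(x)|<1.
x=-1.68: |R|=1.9243
R=1: x+203/220x²=0 ⇒ x=−220/203=-1.0837; min R=1−1/(4·203/220)=0.7291>−1
Confirm numerically:
  x=-1.053: |R|=0.97013 <1
  x=-0.580: |R|=0.73041 <1
  x=-0.574: |R|=0.73002 <1
  x=-1.614: |R|=1.78970 >1
  x=-1.380: |R|=1.37724 >1
  x=-1.183: |R|=1.10835 >1
So |R|<1 on (-1.0837, 0).

(-1.0837, 0).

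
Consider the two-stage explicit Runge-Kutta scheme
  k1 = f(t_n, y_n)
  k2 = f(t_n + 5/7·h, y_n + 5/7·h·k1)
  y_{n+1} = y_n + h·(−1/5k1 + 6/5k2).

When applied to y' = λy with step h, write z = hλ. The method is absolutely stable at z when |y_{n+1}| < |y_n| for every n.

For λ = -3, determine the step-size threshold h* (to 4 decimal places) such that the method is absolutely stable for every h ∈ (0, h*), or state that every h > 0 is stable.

With y'=λy (z=hλ):
  k1=λy_n ⇒ h·k1=z·y_n;  k2=λ(1+5/7z)y_n ⇒ h·k2=z(1+5/7z)y_n
  y_{n+1}/y_n = 1 − 1/5z + 6/5z(1+5/7z) = 1 + z + 6/7z²
  ⇒ R(z) = 1 + z + 6/7z².

Find x<0 with |R(x)|<1.
x=-0.77: |R|=0.7382
R=1: x+6/7x²=0 ⇒ x=−7/6=-1.1667; min R=1−1/(4·6/7)=0.7083>−1
Confirm numerically:
  x=-0.724: |R|=0.72529 <1
  x=-0.587: |R|=0.70834 <1
  x=-0.506: |R|=0.71346 <1
  x=-1.534: |R|=1.48299 >1
  x=-1.440: |R|=1.33737 >1
So |R|<1 on (-1.1667, 0).

(-1.1667,0); λ=-3 ⇒ h* = (7/6)/3 = 0.3889.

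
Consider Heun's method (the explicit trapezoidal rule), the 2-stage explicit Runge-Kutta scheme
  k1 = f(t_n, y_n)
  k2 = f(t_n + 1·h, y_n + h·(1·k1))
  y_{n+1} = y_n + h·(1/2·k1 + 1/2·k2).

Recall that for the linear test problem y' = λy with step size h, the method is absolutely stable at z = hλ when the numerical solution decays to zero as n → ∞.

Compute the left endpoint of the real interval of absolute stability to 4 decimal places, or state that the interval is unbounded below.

Test eqn y'=λy, z=hλ:
  order 2, 2-stage ⇒ R(z)=1+z+z^2/2
  (e.g. R(-0.37)=0.69845, |R|=0.69845)

Boundary: |R(x)|=1, x<0.
x=-0.37: |R|=0.6985
|R(-2.2)|=1.2200 |R(-1.67)|=0.7244 |R(-1.11)|=0.5060
Bisect:
  x_lo=-2.5234 |R|=1.6603  x_hi=-0.1077 |R|=0.8981
  mid=-1.31556 |R|=0.54979 →hi
  mid=-1.91946 |R|=0.92270 →hi
  mid=-2.22141 |R|=1.24593 →lo
  mid=-2.07044 |R|=1.07292 →lo
  mid=-1.99495 |R|=0.99496 →hi
  mid=-2.03269 |R|=1.03323 →lo
  mid=-2.01382 |R|=1.01392 →lo
  mid=-2.00439 |R|=1.00440 →lo
  mid=-1.99967 |R|=0.99967 →hi
  mid=-2.00203 |R|=1.00203 →lo
  ...
  [-2.00011,-1.99996] ⇒ x*=-2.0000
So |R|<1 on (-2.0000, 0).

left endpoint -2.0000.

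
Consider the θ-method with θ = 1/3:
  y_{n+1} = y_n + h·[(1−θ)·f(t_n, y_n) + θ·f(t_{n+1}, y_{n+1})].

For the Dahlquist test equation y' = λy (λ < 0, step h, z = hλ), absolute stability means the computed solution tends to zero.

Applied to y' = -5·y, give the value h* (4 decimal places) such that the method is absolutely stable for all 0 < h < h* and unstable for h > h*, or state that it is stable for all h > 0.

(-6.0000,0); λ=-5 ⇒ h* = (6)/5 = 1.2000.

Set f=λy, z=hλ:
  y_{n+1} = y_n + z·[2/3·y_n + 1/3·y_{n+1}] ⇒ (1 − 1/3z)y_{n+1} = (1 + 2/3z)y_n
  so R(z) = (1 + 2/3z)/(1 − 1/3z).

Find x<0 with |R(x)|<1.
x=-0.93: |R|=0.2901
R=−1: 1+2/3x = −1+1/3x ⇒ -1/3x=2 ⇒ x=2/(-1/3)=-6.0000
Confirm numerically:
  x=-3.005: |R|=0.50125 <1
  x=-2.684: |R|=0.41661 <1
  x=-2.547: |R|=0.37750 <1
  x=-6.421: |R|=1.04469 >1
  x=-6.149: |R|=1.01629 >1
Stable set (-6.0000, 0).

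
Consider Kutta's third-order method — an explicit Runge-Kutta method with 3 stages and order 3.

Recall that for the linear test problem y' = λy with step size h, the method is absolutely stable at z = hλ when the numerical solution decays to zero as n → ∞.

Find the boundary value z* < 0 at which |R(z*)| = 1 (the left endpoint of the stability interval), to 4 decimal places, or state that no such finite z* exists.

With y'=λy (z=hλ):
  order 3, 3-stage ⇒ R(z)=1+z+z^2/2+z^3/6
  (e.g. R(-0.39)=0.67616, |R|=0.67616)

Solve |R(x)|<1 on ℝ⁻.
x=-0.39: |R|=0.6762
|R(-2.18)|=0.5305 |R(-1.31)|=0.1734 |R(-0.83)|=0.4192
Bisect:
  x_lo=-3.3760 |R|=3.0903  x_hi=-0.0804 |R|=0.9228
  mid=-1.72820 |R|=0.09512 →hi
  mid=-2.55211 |R|=1.06590 →lo
  mid=-2.14015 |R|=0.48376 →hi
  mid=-2.34613 |R|=0.74628 →hi
  mid=-2.44912 |R|=0.89840 →hi
  mid=-2.50061 |R|=0.98016 →hi
  mid=-2.52636 |R|=1.02252 →lo
  mid=-2.51349 |R|=1.00122 →lo
  mid=-2.50705 |R|=0.99066 →hi
  ...
  [-2.51288,-2.51268] ⇒ x*=-2.5127
Interval (-2.5127, 0).

left endpoint -2.5127.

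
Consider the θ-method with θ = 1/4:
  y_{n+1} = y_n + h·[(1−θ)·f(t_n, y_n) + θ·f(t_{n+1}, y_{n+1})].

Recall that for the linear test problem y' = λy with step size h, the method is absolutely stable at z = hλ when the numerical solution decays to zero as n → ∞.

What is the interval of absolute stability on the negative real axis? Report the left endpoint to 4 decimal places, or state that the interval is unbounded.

(-4.0000, 0).

On y'=λy, z=hλ:
  y_{n+1} = y_n + z·[3/4·y_n + 1/4·y_{n+1}] ⇒ (1 − 1/4z)y_{n+1} = (1 + 3/4z)y_n
  R(z) = (1 + 3/4z)/(1 − 1/4z).

Solve |R(x)|<1 on ℝ⁻.
x=-0.8: |R|=0.3333
R=−1: 1+3/4x = −1+1/4x ⇒ -1/2x=2 ⇒ x=2/(-1/2)=-4.0000
Confirm numerically:
  x=-2.678: |R|=0.60407 <1
  x=-2.509: |R|=0.54187 <1
  x=-1.783: |R|=0.23327 <1
  x=-4.499: |R|=1.11743 >1
  x=-4.163: |R|=1.03994 >1
So |R|<1 on (-4.0000, 0).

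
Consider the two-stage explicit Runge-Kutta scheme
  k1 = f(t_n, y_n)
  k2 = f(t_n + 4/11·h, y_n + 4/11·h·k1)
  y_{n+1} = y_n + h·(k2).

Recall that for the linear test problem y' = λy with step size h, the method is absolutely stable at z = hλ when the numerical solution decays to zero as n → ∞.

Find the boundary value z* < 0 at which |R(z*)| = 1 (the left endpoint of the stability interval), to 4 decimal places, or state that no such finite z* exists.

left endpoint -2.7500.

On y'=λy, z=hλ:
  k1=λy_n ⇒ h·k1=z·y_n;  k2=λ(1+4/11z)y_n ⇒ h·k2=z(1+4/11z)y_n
  y_{n+1}/y_n = 1 + z(1+4/11z) = 1 + z + 4/11z²
  ⇒ R(z) = 1 + z + 4/11z².

Boundary: |R(x)|=1, x<0.
x=-1.08: |R|=0.3441
R=1: x+4/11x²=0 ⇒ x=−11/4=-2.7500; min R=1−1/(4·4/11)=0.3125>−1
Confirm numerically:
  x=-2.420: |R|=0.70960 <1
  x=-1.940: |R|=0.42858 <1
  x=-1.915: |R|=0.41854 <1
  x=-3.314: |R|=1.67967 >1
  x=-2.889: |R|=1.14603 >1
Stable set (-2.7500, 0).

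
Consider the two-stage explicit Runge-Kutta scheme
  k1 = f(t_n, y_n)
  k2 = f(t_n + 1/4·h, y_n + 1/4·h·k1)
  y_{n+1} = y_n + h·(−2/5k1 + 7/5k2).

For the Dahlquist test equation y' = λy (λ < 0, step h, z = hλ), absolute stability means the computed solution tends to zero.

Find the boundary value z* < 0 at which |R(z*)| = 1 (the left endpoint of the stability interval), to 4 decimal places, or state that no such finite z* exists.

Set f=λy, z=hλ:
  k1=λy_n ⇒ h·k1=z·y_n;  k2=λ(1+1/4z)y_n ⇒ h·k2=z(1+1/4z)y_n
  y_{n+1}/y_n = 1 − 2/5z + 7/5z(1+1/4z) = 1 + z + 7/20z²
  R(z) = 1 + z + 7/20z².

Solve |R(x)|<1 on ℝ⁻.
x=-1.54: |R|=0.2901
R=1: x+7/20x²=0 ⇒ x=−20/7=-2.8571; min R=1−1/(4·7/20)=0.2857>−1
Confirm numerically:
  x=-2.415: |R|=0.62628 <1
  x=-1.464: |R|=0.28615 <1
  x=-1.404: |R|=0.28593 <1
  x=-3.381: |R|=1.61991 >1
  x=-3.119: |R|=1.28586 >1
  x=-2.908: |R|=1.05176 >1
Stable set (-2.8571, 0).

z* = -2.8571.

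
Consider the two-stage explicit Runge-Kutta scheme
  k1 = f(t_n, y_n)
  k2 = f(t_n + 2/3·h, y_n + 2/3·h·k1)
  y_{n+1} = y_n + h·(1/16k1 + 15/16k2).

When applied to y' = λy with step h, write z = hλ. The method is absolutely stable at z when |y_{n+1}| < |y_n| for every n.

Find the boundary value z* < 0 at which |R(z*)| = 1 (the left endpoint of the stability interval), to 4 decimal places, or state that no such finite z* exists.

With y'=λy (z=hλ):
  k1=λy_n ⇒ h·k1=z·y_n;  k2=λ(1+2/3z)y_n ⇒ h·k2=z(1+2/3z)y_n
  y_{n+1}/y_n = 1 + 1/16z + 15/16z(1+2/3z) = 1 + z + 5/8z²
  R(z) = 1 + z + 5/8z².

Boundary: |R(x)|=1, x<0.
x=-1.39: |R|=0.8176
R=1: x+5/8x²=0 ⇒ x=−8/5=-1.6000; min R=1−1/(4·5/8)=0.6000>−1
Confirm numerically:
  x=-1.196: |R|=0.69801 <1
  x=-0.911: |R|=0.60770 <1
  x=-0.840: |R|=0.60100 <1
  x=-0.779: |R|=0.60028 <1
  x=-2.175: |R|=1.78164 >1
  x=-2.086: |R|=1.63362 >1
  x=-1.869: |R|=1.31423 >1
Stable set (-1.6000, 0).

left endpoint -1.6000.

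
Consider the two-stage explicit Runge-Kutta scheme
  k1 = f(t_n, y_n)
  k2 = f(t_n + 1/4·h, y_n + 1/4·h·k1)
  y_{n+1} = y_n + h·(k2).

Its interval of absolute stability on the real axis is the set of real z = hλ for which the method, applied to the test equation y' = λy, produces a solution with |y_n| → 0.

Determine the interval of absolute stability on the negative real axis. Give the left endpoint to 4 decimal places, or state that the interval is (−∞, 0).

z∈(-4.0000,0).

Test eqn y'=λy, z=hλ:
  k1=λy_n ⇒ h·k1=z·y_n;  k2=λ(1+1/4z)y_n ⇒ h·k2=z(1+1/4z)y_n
  y_{n+1}/y_n = 1 + z(1+1/4z) = 1 + z + 1/4z²
  R(z) = 1 + z + 1/4z².

Solve |R(x)|<1 on ℝ⁻.
x=-0.39: |R|=0.6480
R=1: x+1/4x²=0 ⇒ x=−4=-4.0000; min R=1−1/(4·1/4)=0.0000>−1
Confirm numerically:
  x=-3.893: |R|=0.89586 <1
  x=-3.075: |R|=0.28891 <1
  x=-1.761: |R|=0.01428 <1
  x=-4.583: |R|=1.66797 >1
  x=-4.319: |R|=1.34444 >1
Stable set (-4.0000, 0).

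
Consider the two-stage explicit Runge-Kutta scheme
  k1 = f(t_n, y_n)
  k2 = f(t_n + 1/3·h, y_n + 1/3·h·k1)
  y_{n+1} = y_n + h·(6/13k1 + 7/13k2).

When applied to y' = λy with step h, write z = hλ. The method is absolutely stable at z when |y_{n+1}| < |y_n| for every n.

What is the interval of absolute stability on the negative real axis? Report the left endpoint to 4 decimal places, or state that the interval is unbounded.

z∈(-5.5714,0).

With y'=λy (z=hλ):
  k1=λy_n ⇒ h·k1=z·y_n;  k2=λ(1+1/3z)y_n ⇒ h·k2=z(1+1/3z)y_n
  y_{n+1}/y_n = 1 + 6/13z + 7/13z(1+1/3z) = 1 + z + 7/39z²
  so R(z) = 1 + z + 7/39z².

Boundary: |R(x)|=1, x<0.
x=-0.76: |R|=0.3437
R=1: x+7/39x²=0 ⇒ x=−39/7=-5.5714; min R=1−1/(4·7/39)=-0.3929>−1
Confirm numerically:
  x=-4.176: |R|=0.04593 <1
  x=-3.974: |R|=0.13942 <1
  x=-2.884: |R|=0.39112 <1
  x=-5.929: |R|=1.38052 >1
  x=-5.679: |R|=1.10965 >1
  x=-5.629: |R|=1.05817 >1
So |R|<1 on (-5.5714, 0).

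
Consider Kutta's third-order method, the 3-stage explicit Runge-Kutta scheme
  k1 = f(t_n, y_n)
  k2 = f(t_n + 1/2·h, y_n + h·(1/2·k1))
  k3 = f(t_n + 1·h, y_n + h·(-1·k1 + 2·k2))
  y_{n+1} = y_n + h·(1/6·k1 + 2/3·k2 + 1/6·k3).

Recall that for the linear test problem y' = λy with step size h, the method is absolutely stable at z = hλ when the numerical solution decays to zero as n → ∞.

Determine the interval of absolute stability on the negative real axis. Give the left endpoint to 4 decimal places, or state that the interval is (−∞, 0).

With y'=λy (z=hλ):
  order 3, 3-stage ⇒ R(z)=1+z+z^2/2+z^3/6
  (e.g. R(-1.03)=0.31833, |R|=0.31833)

Find x<0 with |R(x)|<1.
x=-1.03: |R|=0.3183
|R(-2.85)|=1.6469 |R(-2.74)|=1.4147 |R(-0.59)|=0.5498
Bisect:
  x_lo=-3.0982 |R|=2.2553  x_hi=-0.0795 |R|=0.9236
  mid=-1.58884 |R|=0.00489 →hi
  mid=-2.34353 |R|=0.74262 →hi
  mid=-2.72087 |R|=1.37647 →lo
  mid=-2.53220 |R|=1.03227 →lo
  mid=-2.43786 |R|=0.88105 →hi
  mid=-2.48503 |R|=0.95501 →hi
  mid=-2.50861 |R|=0.99322 →hi
  mid=-2.52041 |R|=1.01264 →lo
  mid=-2.51451 |R|=1.00290 →lo
  ...
  [-2.51285,-2.51267] ⇒ x*=-2.5127
So |R|<1 on (-2.5127, 0).

z∈(-2.5127,0).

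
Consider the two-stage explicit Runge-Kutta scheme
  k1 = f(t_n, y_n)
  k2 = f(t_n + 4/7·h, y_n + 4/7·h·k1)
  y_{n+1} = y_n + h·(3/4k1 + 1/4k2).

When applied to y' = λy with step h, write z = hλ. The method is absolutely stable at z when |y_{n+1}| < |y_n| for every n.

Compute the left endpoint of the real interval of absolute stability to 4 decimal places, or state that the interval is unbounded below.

z* = -7.0000.

On y'=λy, z=hλ:
  k1=λy_n ⇒ h·k1=z·y_n;  k2=λ(1+4/7z)y_n ⇒ h·k2=z(1+4/7z)y_n
  y_{n+1}/y_n = 1 + 3/4z + 1/4z(1+4/7z) = 1 + z + 1/7z²
  Hence R(z) = 1 + z + 1/7z².

Boundary: |R(x)|=1, x<0.
x=-1.03: |R|=0.1216
R=1: x+1/7x²=0 ⇒ x=−7=-7.0000; min R=1−1/(4·1/7)=-0.7500>−1
Confirm numerically:
  x=-6.754: |R|=0.76265 <1
  x=-5.019: |R|=0.42038 <1
  x=-2.841: |R|=0.68796 <1
  x=-7.378: |R|=1.39841 >1
  x=-7.112: |R|=1.11379 >1
  x=-7.109: |R|=1.11070 >1
Interval (-7.0000, 0).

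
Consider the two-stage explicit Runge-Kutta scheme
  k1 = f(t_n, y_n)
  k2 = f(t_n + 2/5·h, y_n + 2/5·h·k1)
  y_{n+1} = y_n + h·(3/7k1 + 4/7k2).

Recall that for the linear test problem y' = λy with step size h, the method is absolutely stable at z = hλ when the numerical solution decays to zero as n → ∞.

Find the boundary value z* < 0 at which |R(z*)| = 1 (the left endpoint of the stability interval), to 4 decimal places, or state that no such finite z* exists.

With y'=λy (z=hλ):
  k1=λy_n ⇒ h·k1=z·y_n;  k2=λ(1+2/5z)y_n ⇒ h·k2=z(1+2/5z)y_n
  y_{n+1}/y_n = 1 + 3/7z + 4/7z(1+2/5z) = 1 + z + 8/35z²
  ⇒ R(z) = 1 + z + 8/35z².

Find x<0 with |R(x)|<1.
x=-0.83: |R|=0.3275
R=1: x+8/35x²=0 ⇒ x=−35/8=-4.3750; min R=1−1/(4·8/35)=-0.0938>−1
Confirm numerically:
  x=-4.154: |R|=0.79016 <1
  x=-3.782: |R|=0.48738 <1
  x=-2.404: |R|=0.08304 <1
  x=-4.764: |R|=1.42359 >1
  x=-4.720: |R|=1.37221 >1
  x=-4.494: |R|=1.12224 >1
So |R|<1 on (-4.3750, 0).

z* = -4.3750.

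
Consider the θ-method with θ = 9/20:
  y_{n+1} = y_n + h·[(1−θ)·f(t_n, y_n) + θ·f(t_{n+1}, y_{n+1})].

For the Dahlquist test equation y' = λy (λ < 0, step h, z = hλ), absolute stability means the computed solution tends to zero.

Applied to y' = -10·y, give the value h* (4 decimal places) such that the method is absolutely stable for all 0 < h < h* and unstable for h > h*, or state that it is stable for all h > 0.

(-20.0000,0); λ=-10 ⇒ h* = (20)/10 = 2.0000.

Set f=λy, z=hλ:
  y_{n+1} = y_n + z·[11/20·y_n + 9/20·y_{n+1}] ⇒ (1 − 9/20z)y_{n+1} = (1 + 11/20z)y_n
  Hence R(z) = (1 + 11/20z)/(1 − 9/20z).

Need |R(x)|<1, x<0.
x=-1.01: |R|=0.3056
R=−1: 1+11/20x = −1+9/20x ⇒ -1/10x=2 ⇒ x=2/(-1/10)=-20.0000
Confirm numerically:
  x=-19.136: |R|=0.99101 <1
  x=-18.519: |R|=0.98413 <1
  x=-13.509: |R|=0.90831 <1
  x=-8.429: |R|=0.75859 <1
  x=-20.390: |R|=1.00383 >1
  x=-20.353: |R|=1.00347 >1
  x=-20.051: |R|=1.00051 >1
So |R|<1 on (-20.0000, 0).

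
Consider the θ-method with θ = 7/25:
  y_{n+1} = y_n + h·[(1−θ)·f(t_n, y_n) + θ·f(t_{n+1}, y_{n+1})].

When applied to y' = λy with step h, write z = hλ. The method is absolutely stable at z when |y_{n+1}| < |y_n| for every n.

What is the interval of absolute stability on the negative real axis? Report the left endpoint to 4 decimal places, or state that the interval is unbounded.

(-4.5455, 0).

Set f=λy, z=hλ:
  y_{n+1} = y_n + z·[18/25·y_n + 7/25·y_{n+1}] ⇒ (1 − 7/25z)y_{n+1} = (1 + 18/25z)y_n
  so R(z) = (1 + 18/25z)/(1 − 7/25z).

Find x<0 with |R(x)|<1.
x=-1.31: |R|=0.0416
R=−1: 1+18/25x = −1+7/25x ⇒ -11/25x=2 ⇒ x=2/(-11/25)=-4.5455
Confirm numerically:
  x=-4.482: |R|=0.98762 <1
  x=-4.290: |R|=0.94894 <1
  x=-3.478: |R|=0.76205 <1
  x=-2.650: |R|=0.52124 <1
  x=-4.962: |R|=1.07671 >1
  x=-4.857: |R|=1.05809 >1
Interval (-4.5455, 0).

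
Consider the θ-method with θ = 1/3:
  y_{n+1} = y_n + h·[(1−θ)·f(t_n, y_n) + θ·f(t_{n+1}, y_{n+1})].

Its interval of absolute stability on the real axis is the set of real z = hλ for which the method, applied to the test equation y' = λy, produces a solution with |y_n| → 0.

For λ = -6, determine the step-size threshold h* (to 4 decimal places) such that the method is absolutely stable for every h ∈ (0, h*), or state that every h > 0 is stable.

On y'=λy, z=hλ:
  y_{n+1} = y_n + z·[2/3·y_n + 1/3·y_{n+1}] ⇒ (1 − 1/3z)y_{n+1} = (1 + 2/3z)y_n
  so R(z) = (1 + 2/3z)/(1 − 1/3z).

Find x<0 with |R(x)|<1.
x=-1.36: |R|=0.0642
R=−1: 1+2/3x = −1+1/3x ⇒ -1/3x=2 ⇒ x=2/(-1/3)=-6.0000
Confirm numerically:
  x=-4.085: |R|=0.72971 <1
  x=-3.739: |R|=0.66449 <1
  x=-3.601: |R|=0.63657 <1
  x=-3.009: |R|=0.50225 <1
  x=-6.588: |R|=1.06133 >1
  x=-6.237: |R|=1.02566 >1
  x=-6.175: |R|=1.01907 >1
Interval (-6.0000, 0).

(-6.0000,0); λ=-6 ⇒ h* = (6)/6 = 1.0000.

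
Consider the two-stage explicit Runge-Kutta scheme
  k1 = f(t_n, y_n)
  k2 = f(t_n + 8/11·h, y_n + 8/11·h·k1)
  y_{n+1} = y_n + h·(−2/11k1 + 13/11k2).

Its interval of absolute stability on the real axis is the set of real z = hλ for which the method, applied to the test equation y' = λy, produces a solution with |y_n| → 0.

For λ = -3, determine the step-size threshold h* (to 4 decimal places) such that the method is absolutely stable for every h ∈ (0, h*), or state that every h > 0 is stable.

On y'=λy, z=hλ:
  k1=λy_n ⇒ h·k1=z·y_n;  k2=λ(1+8/11z)y_n ⇒ h·k2=z(1+8/11z)y_n
  y_{n+1}/y_n = 1 − 2/11z + 13/11z(1+8/11z) = 1 + z + 104/121z²
  R(z) = 1 + z + 104/121z².

Need |R(x)|<1, x<0.
x=-0.87: |R|=0.7806
R=1: x+104/121x²=0 ⇒ x=−121/104=-1.1635; min R=1−1/(4·104/121)=0.7091>−1
Confirm numerically:
  x=-0.995: |R|=0.85593 <1
  x=-0.796: |R|=0.74860 <1
  x=-0.487: |R|=0.71685 <1
  x=-1.748: |R|=1.87822 >1
  x=-1.678: |R|=1.74209 >1
So |R|<1 on (-1.1635, 0).

(-1.1635,0); λ=-3 ⇒ h* = (121/104)/3 = 0.3878.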